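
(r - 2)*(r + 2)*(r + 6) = r^3 + 6*r^2 - 4*r - 24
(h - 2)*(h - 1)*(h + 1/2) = h^3 - 5*h^2/2 + h/2 + 1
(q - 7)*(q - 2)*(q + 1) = q^3 - 8*q^2 + 5*q + 14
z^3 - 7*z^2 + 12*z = z*(z - 4)*(z - 3)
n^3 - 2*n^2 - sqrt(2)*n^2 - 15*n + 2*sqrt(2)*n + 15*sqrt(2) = (n - 5)*(n + 3)*(n - sqrt(2))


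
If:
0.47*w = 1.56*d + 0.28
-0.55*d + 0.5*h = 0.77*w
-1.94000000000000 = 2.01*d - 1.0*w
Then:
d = 1.03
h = 7.30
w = 4.00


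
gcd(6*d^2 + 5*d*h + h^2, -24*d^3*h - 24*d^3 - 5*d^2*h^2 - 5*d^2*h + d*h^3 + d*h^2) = 3*d + h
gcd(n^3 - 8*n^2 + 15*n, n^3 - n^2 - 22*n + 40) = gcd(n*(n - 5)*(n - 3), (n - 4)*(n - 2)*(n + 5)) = 1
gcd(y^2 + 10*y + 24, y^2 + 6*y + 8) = y + 4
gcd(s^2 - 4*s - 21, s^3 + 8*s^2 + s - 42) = s + 3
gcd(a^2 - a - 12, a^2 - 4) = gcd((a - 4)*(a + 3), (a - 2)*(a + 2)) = 1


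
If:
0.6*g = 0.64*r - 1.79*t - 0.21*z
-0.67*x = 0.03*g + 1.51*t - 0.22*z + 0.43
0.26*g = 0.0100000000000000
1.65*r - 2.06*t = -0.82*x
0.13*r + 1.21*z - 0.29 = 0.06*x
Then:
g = 0.04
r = 2.25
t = 0.81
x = -2.51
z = -0.13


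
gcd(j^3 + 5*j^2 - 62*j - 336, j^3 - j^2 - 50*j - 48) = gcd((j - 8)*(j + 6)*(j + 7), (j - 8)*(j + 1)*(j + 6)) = j^2 - 2*j - 48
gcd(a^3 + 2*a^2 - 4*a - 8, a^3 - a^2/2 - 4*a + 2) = a^2 - 4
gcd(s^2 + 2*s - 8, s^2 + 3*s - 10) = s - 2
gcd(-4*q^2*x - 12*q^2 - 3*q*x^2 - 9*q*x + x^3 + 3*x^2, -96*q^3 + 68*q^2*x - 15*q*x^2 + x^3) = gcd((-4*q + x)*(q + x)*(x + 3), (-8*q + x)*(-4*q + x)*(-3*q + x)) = -4*q + x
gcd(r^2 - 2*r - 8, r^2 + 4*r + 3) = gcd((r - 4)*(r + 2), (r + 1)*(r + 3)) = 1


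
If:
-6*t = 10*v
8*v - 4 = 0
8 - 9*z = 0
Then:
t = -5/6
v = 1/2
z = 8/9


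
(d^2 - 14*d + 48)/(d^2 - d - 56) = (d - 6)/(d + 7)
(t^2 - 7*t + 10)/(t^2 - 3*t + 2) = (t - 5)/(t - 1)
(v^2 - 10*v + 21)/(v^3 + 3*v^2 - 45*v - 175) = (v - 3)/(v^2 + 10*v + 25)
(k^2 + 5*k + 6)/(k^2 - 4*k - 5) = (k^2 + 5*k + 6)/(k^2 - 4*k - 5)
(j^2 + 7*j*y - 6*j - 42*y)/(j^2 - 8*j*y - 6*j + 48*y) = (-j - 7*y)/(-j + 8*y)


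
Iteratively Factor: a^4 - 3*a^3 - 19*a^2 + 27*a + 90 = (a - 5)*(a^3 + 2*a^2 - 9*a - 18) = (a - 5)*(a + 2)*(a^2 - 9) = (a - 5)*(a + 2)*(a + 3)*(a - 3)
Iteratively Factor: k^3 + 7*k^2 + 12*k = (k + 4)*(k^2 + 3*k) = k*(k + 4)*(k + 3)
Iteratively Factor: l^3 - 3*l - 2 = (l + 1)*(l^2 - l - 2) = (l - 2)*(l + 1)*(l + 1)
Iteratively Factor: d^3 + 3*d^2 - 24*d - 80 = (d + 4)*(d^2 - d - 20) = (d + 4)^2*(d - 5)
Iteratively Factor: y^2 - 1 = (y + 1)*(y - 1)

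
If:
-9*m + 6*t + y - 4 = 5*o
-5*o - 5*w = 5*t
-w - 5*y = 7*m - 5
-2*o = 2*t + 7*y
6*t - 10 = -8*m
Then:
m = 643/992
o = -985/992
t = 199/248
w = 189/992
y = 27/496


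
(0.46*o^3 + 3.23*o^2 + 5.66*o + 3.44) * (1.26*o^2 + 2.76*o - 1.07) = 0.5796*o^5 + 5.3394*o^4 + 15.5542*o^3 + 16.4999*o^2 + 3.4382*o - 3.6808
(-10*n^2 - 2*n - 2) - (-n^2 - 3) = -9*n^2 - 2*n + 1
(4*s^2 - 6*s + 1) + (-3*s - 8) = 4*s^2 - 9*s - 7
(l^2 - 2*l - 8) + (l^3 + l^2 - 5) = l^3 + 2*l^2 - 2*l - 13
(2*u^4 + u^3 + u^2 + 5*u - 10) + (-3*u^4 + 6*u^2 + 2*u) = -u^4 + u^3 + 7*u^2 + 7*u - 10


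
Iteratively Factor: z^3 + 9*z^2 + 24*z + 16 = (z + 4)*(z^2 + 5*z + 4) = (z + 1)*(z + 4)*(z + 4)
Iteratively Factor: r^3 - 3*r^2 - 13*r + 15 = (r - 5)*(r^2 + 2*r - 3) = (r - 5)*(r + 3)*(r - 1)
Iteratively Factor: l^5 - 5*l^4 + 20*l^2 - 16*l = (l)*(l^4 - 5*l^3 + 20*l - 16) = l*(l - 4)*(l^3 - l^2 - 4*l + 4) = l*(l - 4)*(l + 2)*(l^2 - 3*l + 2) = l*(l - 4)*(l - 1)*(l + 2)*(l - 2)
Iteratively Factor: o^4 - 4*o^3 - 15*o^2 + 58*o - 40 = (o - 1)*(o^3 - 3*o^2 - 18*o + 40) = (o - 2)*(o - 1)*(o^2 - o - 20) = (o - 2)*(o - 1)*(o + 4)*(o - 5)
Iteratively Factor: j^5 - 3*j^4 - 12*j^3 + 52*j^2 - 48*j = (j - 2)*(j^4 - j^3 - 14*j^2 + 24*j) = j*(j - 2)*(j^3 - j^2 - 14*j + 24) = j*(j - 2)^2*(j^2 + j - 12) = j*(j - 3)*(j - 2)^2*(j + 4)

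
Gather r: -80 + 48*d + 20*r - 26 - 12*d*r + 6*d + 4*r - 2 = 54*d + r*(24 - 12*d) - 108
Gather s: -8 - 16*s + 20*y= -16*s + 20*y - 8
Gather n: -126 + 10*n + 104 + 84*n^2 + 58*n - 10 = 84*n^2 + 68*n - 32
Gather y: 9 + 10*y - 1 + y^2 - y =y^2 + 9*y + 8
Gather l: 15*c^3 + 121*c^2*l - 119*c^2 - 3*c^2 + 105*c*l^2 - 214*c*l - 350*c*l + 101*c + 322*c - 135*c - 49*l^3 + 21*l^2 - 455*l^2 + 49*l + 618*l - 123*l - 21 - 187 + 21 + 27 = 15*c^3 - 122*c^2 + 288*c - 49*l^3 + l^2*(105*c - 434) + l*(121*c^2 - 564*c + 544) - 160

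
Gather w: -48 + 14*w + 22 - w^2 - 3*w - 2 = -w^2 + 11*w - 28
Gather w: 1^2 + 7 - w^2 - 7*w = -w^2 - 7*w + 8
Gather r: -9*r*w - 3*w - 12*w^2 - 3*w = -9*r*w - 12*w^2 - 6*w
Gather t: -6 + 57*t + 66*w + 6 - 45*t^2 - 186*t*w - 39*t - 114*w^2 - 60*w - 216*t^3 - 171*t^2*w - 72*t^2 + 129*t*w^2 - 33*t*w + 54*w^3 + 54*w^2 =-216*t^3 + t^2*(-171*w - 117) + t*(129*w^2 - 219*w + 18) + 54*w^3 - 60*w^2 + 6*w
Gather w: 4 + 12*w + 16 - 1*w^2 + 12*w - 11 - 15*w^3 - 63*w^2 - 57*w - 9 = -15*w^3 - 64*w^2 - 33*w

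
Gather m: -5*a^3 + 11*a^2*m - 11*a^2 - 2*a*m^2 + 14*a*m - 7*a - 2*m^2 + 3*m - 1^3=-5*a^3 - 11*a^2 - 7*a + m^2*(-2*a - 2) + m*(11*a^2 + 14*a + 3) - 1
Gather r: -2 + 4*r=4*r - 2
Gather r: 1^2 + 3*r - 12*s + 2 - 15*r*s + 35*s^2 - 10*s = r*(3 - 15*s) + 35*s^2 - 22*s + 3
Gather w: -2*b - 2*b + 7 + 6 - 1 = 12 - 4*b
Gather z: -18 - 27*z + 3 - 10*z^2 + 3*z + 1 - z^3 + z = -z^3 - 10*z^2 - 23*z - 14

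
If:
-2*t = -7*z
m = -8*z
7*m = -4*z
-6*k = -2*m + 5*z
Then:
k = 0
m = 0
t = 0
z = 0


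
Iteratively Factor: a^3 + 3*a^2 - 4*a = (a)*(a^2 + 3*a - 4) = a*(a + 4)*(a - 1)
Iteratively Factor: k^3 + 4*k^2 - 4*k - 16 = (k + 4)*(k^2 - 4) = (k - 2)*(k + 4)*(k + 2)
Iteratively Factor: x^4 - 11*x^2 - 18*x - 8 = (x + 2)*(x^3 - 2*x^2 - 7*x - 4) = (x - 4)*(x + 2)*(x^2 + 2*x + 1) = (x - 4)*(x + 1)*(x + 2)*(x + 1)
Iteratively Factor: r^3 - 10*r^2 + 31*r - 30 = (r - 3)*(r^2 - 7*r + 10) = (r - 3)*(r - 2)*(r - 5)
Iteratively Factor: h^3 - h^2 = (h - 1)*(h^2) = h*(h - 1)*(h)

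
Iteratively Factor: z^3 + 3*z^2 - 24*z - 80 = (z + 4)*(z^2 - z - 20) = (z - 5)*(z + 4)*(z + 4)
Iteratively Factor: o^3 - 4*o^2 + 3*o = (o - 3)*(o^2 - o) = (o - 3)*(o - 1)*(o)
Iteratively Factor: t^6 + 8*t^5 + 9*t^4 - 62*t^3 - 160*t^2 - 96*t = (t + 1)*(t^5 + 7*t^4 + 2*t^3 - 64*t^2 - 96*t) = (t - 3)*(t + 1)*(t^4 + 10*t^3 + 32*t^2 + 32*t) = (t - 3)*(t + 1)*(t + 4)*(t^3 + 6*t^2 + 8*t) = (t - 3)*(t + 1)*(t + 2)*(t + 4)*(t^2 + 4*t) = (t - 3)*(t + 1)*(t + 2)*(t + 4)^2*(t)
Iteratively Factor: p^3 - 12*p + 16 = (p - 2)*(p^2 + 2*p - 8) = (p - 2)^2*(p + 4)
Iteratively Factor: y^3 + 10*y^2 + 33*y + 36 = (y + 4)*(y^2 + 6*y + 9) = (y + 3)*(y + 4)*(y + 3)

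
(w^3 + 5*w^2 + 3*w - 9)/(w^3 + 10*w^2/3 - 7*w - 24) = 3*(w - 1)/(3*w - 8)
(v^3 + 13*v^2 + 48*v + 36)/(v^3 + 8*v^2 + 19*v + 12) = (v^2 + 12*v + 36)/(v^2 + 7*v + 12)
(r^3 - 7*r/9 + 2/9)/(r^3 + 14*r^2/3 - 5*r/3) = (3*r^2 + r - 2)/(3*r*(r + 5))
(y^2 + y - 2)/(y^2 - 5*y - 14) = (y - 1)/(y - 7)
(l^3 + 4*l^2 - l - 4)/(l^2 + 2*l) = (l^3 + 4*l^2 - l - 4)/(l*(l + 2))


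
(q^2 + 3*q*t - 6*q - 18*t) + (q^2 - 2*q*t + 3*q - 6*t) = 2*q^2 + q*t - 3*q - 24*t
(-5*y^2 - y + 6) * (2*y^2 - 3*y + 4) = -10*y^4 + 13*y^3 - 5*y^2 - 22*y + 24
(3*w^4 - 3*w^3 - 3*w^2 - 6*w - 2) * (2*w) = 6*w^5 - 6*w^4 - 6*w^3 - 12*w^2 - 4*w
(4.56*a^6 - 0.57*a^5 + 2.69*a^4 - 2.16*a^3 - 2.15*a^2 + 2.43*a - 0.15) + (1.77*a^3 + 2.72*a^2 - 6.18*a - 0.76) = 4.56*a^6 - 0.57*a^5 + 2.69*a^4 - 0.39*a^3 + 0.57*a^2 - 3.75*a - 0.91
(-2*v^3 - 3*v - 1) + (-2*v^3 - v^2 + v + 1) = -4*v^3 - v^2 - 2*v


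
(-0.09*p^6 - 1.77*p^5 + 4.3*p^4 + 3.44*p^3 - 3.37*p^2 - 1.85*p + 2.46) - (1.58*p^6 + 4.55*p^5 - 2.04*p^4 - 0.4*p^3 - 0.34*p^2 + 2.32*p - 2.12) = -1.67*p^6 - 6.32*p^5 + 6.34*p^4 + 3.84*p^3 - 3.03*p^2 - 4.17*p + 4.58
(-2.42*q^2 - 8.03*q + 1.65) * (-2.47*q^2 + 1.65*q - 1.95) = 5.9774*q^4 + 15.8411*q^3 - 12.606*q^2 + 18.381*q - 3.2175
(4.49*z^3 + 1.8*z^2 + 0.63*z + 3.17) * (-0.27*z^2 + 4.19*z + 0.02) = -1.2123*z^5 + 18.3271*z^4 + 7.4617*z^3 + 1.8198*z^2 + 13.2949*z + 0.0634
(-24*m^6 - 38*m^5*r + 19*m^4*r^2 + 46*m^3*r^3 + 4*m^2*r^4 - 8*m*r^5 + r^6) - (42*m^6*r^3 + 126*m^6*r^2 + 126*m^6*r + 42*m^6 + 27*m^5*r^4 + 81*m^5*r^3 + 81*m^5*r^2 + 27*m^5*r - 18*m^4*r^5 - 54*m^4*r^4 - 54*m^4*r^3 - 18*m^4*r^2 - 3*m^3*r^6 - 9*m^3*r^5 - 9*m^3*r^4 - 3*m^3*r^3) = -42*m^6*r^3 - 126*m^6*r^2 - 126*m^6*r - 66*m^6 - 27*m^5*r^4 - 81*m^5*r^3 - 81*m^5*r^2 - 65*m^5*r + 18*m^4*r^5 + 54*m^4*r^4 + 54*m^4*r^3 + 37*m^4*r^2 + 3*m^3*r^6 + 9*m^3*r^5 + 9*m^3*r^4 + 49*m^3*r^3 + 4*m^2*r^4 - 8*m*r^5 + r^6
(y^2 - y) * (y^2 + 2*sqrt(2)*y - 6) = y^4 - y^3 + 2*sqrt(2)*y^3 - 6*y^2 - 2*sqrt(2)*y^2 + 6*y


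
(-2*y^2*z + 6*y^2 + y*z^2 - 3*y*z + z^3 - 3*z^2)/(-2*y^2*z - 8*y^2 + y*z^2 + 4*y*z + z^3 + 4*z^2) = (z - 3)/(z + 4)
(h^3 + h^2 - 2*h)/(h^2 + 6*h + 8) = h*(h - 1)/(h + 4)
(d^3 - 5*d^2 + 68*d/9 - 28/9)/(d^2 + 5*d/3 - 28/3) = (3*d^2 - 8*d + 4)/(3*(d + 4))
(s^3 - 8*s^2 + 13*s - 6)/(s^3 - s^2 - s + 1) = (s - 6)/(s + 1)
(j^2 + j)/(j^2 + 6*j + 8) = j*(j + 1)/(j^2 + 6*j + 8)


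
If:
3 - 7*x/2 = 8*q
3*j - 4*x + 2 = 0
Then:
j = 4*x/3 - 2/3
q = 3/8 - 7*x/16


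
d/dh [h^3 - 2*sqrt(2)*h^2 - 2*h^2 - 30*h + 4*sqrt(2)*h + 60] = 3*h^2 - 4*sqrt(2)*h - 4*h - 30 + 4*sqrt(2)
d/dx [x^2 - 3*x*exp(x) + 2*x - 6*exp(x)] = -3*x*exp(x) + 2*x - 9*exp(x) + 2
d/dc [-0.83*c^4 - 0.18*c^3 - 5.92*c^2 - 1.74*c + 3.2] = -3.32*c^3 - 0.54*c^2 - 11.84*c - 1.74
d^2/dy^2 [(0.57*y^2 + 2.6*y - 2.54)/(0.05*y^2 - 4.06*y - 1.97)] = (1.73472347597681e-18*y^4 + 0.24442*y^3 + 0.298770000000001*y^2 + 4.63031999999997*y - 121.403482)/(0.000125*y^6 - 0.03045*y^5 + 2.457765*y^4 - 64.523956*y^3 - 96.835941*y^2 - 47.269362*y - 7.645373)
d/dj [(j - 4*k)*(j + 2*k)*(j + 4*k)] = 3*j^2 + 4*j*k - 16*k^2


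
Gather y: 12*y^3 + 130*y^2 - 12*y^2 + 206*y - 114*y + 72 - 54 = 12*y^3 + 118*y^2 + 92*y + 18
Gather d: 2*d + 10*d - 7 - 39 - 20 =12*d - 66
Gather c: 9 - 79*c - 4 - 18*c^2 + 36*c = -18*c^2 - 43*c + 5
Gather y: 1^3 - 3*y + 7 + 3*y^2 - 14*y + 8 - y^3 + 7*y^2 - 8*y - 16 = -y^3 + 10*y^2 - 25*y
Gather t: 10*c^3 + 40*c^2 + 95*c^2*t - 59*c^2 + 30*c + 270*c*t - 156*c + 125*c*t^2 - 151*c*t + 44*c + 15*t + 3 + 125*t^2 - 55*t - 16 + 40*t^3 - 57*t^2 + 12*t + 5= 10*c^3 - 19*c^2 - 82*c + 40*t^3 + t^2*(125*c + 68) + t*(95*c^2 + 119*c - 28) - 8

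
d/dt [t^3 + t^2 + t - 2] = 3*t^2 + 2*t + 1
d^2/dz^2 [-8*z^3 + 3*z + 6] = -48*z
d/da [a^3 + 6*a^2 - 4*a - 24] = 3*a^2 + 12*a - 4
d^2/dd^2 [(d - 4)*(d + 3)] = 2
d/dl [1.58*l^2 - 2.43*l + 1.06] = 3.16*l - 2.43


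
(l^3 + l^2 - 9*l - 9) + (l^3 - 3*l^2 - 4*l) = 2*l^3 - 2*l^2 - 13*l - 9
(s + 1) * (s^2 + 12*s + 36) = s^3 + 13*s^2 + 48*s + 36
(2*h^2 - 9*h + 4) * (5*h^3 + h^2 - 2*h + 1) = 10*h^5 - 43*h^4 + 7*h^3 + 24*h^2 - 17*h + 4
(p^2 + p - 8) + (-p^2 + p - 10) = 2*p - 18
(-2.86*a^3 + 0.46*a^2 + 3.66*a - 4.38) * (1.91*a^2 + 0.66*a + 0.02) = -5.4626*a^5 - 1.009*a^4 + 7.237*a^3 - 5.941*a^2 - 2.8176*a - 0.0876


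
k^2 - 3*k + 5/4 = (k - 5/2)*(k - 1/2)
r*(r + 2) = r^2 + 2*r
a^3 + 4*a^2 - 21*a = a*(a - 3)*(a + 7)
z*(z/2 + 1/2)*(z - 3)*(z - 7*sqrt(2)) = z^4/2 - 7*sqrt(2)*z^3/2 - z^3 - 3*z^2/2 + 7*sqrt(2)*z^2 + 21*sqrt(2)*z/2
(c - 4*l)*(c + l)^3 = c^4 - c^3*l - 9*c^2*l^2 - 11*c*l^3 - 4*l^4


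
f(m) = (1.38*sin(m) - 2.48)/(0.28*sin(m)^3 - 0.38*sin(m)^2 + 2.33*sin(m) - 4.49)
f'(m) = (1.38*sin(m) - 2.48)*(-0.84*sin(m)^2*cos(m) + 0.76*sin(m)*cos(m) - 2.33*cos(m))/(0.28*sin(m)^3 - 0.38*sin(m)^2 + 2.33*sin(m) - 4.49)^2 + 1.38*cos(m)/(0.28*sin(m)^3 - 0.38*sin(m)^2 + 2.33*sin(m) - 4.49)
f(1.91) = 0.49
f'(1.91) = 0.03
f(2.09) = 0.50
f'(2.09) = 0.04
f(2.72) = 0.53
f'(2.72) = 0.06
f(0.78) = 0.51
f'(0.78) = -0.06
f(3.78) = 0.54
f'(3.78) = -0.04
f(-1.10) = 0.52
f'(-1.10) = 0.04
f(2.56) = 0.53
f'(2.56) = 0.06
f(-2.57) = 0.55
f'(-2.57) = -0.04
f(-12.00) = 0.53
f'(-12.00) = -0.06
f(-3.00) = 0.55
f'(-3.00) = 0.00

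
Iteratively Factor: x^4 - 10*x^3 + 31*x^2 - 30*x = (x - 3)*(x^3 - 7*x^2 + 10*x) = (x - 3)*(x - 2)*(x^2 - 5*x) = x*(x - 3)*(x - 2)*(x - 5)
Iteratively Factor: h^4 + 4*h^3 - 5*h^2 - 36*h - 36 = (h + 3)*(h^3 + h^2 - 8*h - 12) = (h - 3)*(h + 3)*(h^2 + 4*h + 4) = (h - 3)*(h + 2)*(h + 3)*(h + 2)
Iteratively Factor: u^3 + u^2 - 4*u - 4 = (u + 2)*(u^2 - u - 2) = (u + 1)*(u + 2)*(u - 2)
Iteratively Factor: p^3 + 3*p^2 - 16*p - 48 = (p - 4)*(p^2 + 7*p + 12) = (p - 4)*(p + 4)*(p + 3)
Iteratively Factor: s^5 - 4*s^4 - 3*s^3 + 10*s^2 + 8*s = (s)*(s^4 - 4*s^3 - 3*s^2 + 10*s + 8) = s*(s - 2)*(s^3 - 2*s^2 - 7*s - 4) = s*(s - 4)*(s - 2)*(s^2 + 2*s + 1) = s*(s - 4)*(s - 2)*(s + 1)*(s + 1)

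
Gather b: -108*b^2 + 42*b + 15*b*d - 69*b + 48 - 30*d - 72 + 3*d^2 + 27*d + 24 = -108*b^2 + b*(15*d - 27) + 3*d^2 - 3*d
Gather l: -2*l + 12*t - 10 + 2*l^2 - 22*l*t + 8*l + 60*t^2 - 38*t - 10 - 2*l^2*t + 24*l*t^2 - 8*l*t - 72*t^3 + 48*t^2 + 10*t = l^2*(2 - 2*t) + l*(24*t^2 - 30*t + 6) - 72*t^3 + 108*t^2 - 16*t - 20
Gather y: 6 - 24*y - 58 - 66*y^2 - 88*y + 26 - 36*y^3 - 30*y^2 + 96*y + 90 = -36*y^3 - 96*y^2 - 16*y + 64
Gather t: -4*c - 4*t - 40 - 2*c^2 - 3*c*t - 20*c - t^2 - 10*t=-2*c^2 - 24*c - t^2 + t*(-3*c - 14) - 40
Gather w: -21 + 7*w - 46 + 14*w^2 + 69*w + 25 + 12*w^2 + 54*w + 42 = 26*w^2 + 130*w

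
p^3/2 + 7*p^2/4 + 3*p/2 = p*(p/2 + 1)*(p + 3/2)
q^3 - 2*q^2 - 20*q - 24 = (q - 6)*(q + 2)^2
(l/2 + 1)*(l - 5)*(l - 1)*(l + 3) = l^4/2 - l^3/2 - 19*l^2/2 - 11*l/2 + 15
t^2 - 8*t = t*(t - 8)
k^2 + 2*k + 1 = (k + 1)^2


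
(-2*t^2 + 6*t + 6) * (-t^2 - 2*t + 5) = 2*t^4 - 2*t^3 - 28*t^2 + 18*t + 30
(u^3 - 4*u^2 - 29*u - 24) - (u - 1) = u^3 - 4*u^2 - 30*u - 23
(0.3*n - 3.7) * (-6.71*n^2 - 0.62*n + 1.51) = -2.013*n^3 + 24.641*n^2 + 2.747*n - 5.587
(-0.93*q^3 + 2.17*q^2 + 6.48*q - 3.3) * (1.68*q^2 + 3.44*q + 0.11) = -1.5624*q^5 + 0.4464*q^4 + 18.2489*q^3 + 16.9859*q^2 - 10.6392*q - 0.363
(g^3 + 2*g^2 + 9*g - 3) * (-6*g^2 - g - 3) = -6*g^5 - 13*g^4 - 59*g^3 + 3*g^2 - 24*g + 9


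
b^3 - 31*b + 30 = (b - 5)*(b - 1)*(b + 6)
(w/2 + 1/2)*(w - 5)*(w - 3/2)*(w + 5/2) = w^4/2 - 3*w^3/2 - 51*w^2/8 + 5*w + 75/8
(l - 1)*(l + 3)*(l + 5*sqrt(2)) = l^3 + 2*l^2 + 5*sqrt(2)*l^2 - 3*l + 10*sqrt(2)*l - 15*sqrt(2)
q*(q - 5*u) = q^2 - 5*q*u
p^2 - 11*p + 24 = (p - 8)*(p - 3)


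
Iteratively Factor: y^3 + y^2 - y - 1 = (y + 1)*(y^2 - 1) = (y + 1)^2*(y - 1)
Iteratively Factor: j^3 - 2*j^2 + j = (j - 1)*(j^2 - j) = j*(j - 1)*(j - 1)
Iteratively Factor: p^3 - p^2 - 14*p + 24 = (p + 4)*(p^2 - 5*p + 6) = (p - 2)*(p + 4)*(p - 3)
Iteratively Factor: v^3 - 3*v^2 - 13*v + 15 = (v - 1)*(v^2 - 2*v - 15) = (v - 5)*(v - 1)*(v + 3)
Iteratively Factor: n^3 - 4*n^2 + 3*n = (n)*(n^2 - 4*n + 3) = n*(n - 3)*(n - 1)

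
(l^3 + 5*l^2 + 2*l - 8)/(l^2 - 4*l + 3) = (l^2 + 6*l + 8)/(l - 3)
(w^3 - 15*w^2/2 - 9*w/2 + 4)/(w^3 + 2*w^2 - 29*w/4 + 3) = 2*(w^2 - 7*w - 8)/(2*w^2 + 5*w - 12)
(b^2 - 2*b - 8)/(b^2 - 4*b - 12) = (b - 4)/(b - 6)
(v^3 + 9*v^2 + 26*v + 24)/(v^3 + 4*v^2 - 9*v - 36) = (v + 2)/(v - 3)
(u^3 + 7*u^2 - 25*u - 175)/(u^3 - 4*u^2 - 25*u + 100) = (u + 7)/(u - 4)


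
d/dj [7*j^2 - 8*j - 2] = 14*j - 8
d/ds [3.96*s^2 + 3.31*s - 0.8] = 7.92*s + 3.31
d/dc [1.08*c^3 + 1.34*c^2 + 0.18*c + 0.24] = 3.24*c^2 + 2.68*c + 0.18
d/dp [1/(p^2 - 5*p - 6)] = (5 - 2*p)/(-p^2 + 5*p + 6)^2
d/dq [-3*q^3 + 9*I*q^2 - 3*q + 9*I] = -9*q^2 + 18*I*q - 3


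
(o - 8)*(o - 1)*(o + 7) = o^3 - 2*o^2 - 55*o + 56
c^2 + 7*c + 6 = (c + 1)*(c + 6)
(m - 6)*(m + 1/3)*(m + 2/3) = m^3 - 5*m^2 - 52*m/9 - 4/3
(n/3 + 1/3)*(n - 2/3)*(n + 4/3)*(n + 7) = n^4/3 + 26*n^3/9 + 103*n^2/27 - 22*n/27 - 56/27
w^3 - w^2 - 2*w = w*(w - 2)*(w + 1)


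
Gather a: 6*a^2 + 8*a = 6*a^2 + 8*a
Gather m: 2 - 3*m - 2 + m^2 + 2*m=m^2 - m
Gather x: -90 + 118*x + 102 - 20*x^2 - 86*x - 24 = -20*x^2 + 32*x - 12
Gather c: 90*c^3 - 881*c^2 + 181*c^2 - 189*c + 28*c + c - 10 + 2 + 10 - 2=90*c^3 - 700*c^2 - 160*c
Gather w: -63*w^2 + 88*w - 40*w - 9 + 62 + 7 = -63*w^2 + 48*w + 60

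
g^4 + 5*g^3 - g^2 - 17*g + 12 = (g - 1)^2*(g + 3)*(g + 4)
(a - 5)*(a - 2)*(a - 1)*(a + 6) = a^4 - 2*a^3 - 31*a^2 + 92*a - 60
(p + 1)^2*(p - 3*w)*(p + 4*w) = p^4 + p^3*w + 2*p^3 - 12*p^2*w^2 + 2*p^2*w + p^2 - 24*p*w^2 + p*w - 12*w^2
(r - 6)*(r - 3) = r^2 - 9*r + 18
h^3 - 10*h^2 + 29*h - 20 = (h - 5)*(h - 4)*(h - 1)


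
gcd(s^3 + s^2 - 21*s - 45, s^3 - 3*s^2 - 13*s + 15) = s^2 - 2*s - 15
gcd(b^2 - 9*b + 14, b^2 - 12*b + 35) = b - 7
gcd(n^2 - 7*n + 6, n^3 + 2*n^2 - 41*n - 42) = n - 6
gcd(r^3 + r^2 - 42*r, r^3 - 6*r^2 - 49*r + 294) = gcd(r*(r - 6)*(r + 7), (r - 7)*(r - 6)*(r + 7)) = r^2 + r - 42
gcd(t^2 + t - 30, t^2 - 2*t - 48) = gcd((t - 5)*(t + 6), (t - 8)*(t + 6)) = t + 6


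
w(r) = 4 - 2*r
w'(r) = -2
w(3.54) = -3.08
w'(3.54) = -2.00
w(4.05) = -4.10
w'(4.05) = -2.00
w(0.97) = 2.06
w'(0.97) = -2.00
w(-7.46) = 18.92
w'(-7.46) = -2.00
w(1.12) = 1.76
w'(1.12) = -2.00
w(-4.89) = 13.78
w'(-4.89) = -2.00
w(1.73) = 0.54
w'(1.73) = -2.00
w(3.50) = -3.00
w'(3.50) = -2.00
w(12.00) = -20.00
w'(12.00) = -2.00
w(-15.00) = 34.00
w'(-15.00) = -2.00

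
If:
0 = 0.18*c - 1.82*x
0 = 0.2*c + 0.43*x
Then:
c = 0.00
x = 0.00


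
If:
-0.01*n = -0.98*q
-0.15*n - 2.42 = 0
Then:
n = -16.13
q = -0.16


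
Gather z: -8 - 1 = -9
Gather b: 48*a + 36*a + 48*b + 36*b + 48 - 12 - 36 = 84*a + 84*b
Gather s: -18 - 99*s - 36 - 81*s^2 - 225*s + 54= -81*s^2 - 324*s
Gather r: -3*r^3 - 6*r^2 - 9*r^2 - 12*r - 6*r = -3*r^3 - 15*r^2 - 18*r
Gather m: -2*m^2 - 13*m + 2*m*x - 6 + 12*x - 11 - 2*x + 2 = -2*m^2 + m*(2*x - 13) + 10*x - 15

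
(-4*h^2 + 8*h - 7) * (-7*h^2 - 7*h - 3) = 28*h^4 - 28*h^3 + 5*h^2 + 25*h + 21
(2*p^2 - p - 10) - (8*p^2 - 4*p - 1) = -6*p^2 + 3*p - 9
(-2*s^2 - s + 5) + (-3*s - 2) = -2*s^2 - 4*s + 3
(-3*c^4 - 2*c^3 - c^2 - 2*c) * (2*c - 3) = -6*c^5 + 5*c^4 + 4*c^3 - c^2 + 6*c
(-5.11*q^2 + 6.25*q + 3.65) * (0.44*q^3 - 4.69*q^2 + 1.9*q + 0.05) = -2.2484*q^5 + 26.7159*q^4 - 37.4155*q^3 - 5.499*q^2 + 7.2475*q + 0.1825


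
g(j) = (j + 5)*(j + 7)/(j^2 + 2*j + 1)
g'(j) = (-2*j - 2)*(j + 5)*(j + 7)/(j^2 + 2*j + 1)^2 + (j + 5)/(j^2 + 2*j + 1) + (j + 7)/(j^2 + 2*j + 1)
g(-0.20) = 51.00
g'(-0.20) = -109.38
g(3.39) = 4.52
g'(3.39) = -1.09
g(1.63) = 8.27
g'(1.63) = -4.08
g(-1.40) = 126.00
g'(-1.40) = 687.50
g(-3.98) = 0.35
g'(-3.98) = 0.69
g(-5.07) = -0.01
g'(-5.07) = 0.11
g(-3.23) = 1.34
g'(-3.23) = 2.32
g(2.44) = 5.94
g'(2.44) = -2.02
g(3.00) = 5.00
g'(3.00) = -1.38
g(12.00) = 1.91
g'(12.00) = -0.08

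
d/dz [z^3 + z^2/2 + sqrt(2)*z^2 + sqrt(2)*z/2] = 3*z^2 + z + 2*sqrt(2)*z + sqrt(2)/2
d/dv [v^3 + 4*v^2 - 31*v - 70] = 3*v^2 + 8*v - 31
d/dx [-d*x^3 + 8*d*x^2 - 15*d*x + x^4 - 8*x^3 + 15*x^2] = -3*d*x^2 + 16*d*x - 15*d + 4*x^3 - 24*x^2 + 30*x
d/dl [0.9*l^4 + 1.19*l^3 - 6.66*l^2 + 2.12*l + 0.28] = 3.6*l^3 + 3.57*l^2 - 13.32*l + 2.12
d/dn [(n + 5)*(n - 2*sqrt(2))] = 2*n - 2*sqrt(2) + 5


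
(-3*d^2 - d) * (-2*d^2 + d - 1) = 6*d^4 - d^3 + 2*d^2 + d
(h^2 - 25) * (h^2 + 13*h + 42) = h^4 + 13*h^3 + 17*h^2 - 325*h - 1050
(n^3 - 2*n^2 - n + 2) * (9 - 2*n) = -2*n^4 + 13*n^3 - 16*n^2 - 13*n + 18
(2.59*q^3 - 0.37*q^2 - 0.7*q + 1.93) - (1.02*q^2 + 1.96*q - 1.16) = 2.59*q^3 - 1.39*q^2 - 2.66*q + 3.09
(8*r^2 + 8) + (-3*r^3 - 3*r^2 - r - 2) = -3*r^3 + 5*r^2 - r + 6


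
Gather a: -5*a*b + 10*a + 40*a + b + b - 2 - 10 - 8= a*(50 - 5*b) + 2*b - 20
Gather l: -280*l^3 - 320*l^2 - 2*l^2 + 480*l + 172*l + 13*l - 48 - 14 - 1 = -280*l^3 - 322*l^2 + 665*l - 63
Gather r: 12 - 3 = 9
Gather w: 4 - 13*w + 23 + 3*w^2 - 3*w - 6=3*w^2 - 16*w + 21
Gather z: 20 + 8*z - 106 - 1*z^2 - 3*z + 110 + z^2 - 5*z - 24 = 0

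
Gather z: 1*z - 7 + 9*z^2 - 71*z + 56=9*z^2 - 70*z + 49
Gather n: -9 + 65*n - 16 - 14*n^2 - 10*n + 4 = -14*n^2 + 55*n - 21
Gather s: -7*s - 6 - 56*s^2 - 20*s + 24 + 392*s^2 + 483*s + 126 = 336*s^2 + 456*s + 144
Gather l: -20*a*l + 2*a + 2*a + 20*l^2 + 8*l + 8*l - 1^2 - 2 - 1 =4*a + 20*l^2 + l*(16 - 20*a) - 4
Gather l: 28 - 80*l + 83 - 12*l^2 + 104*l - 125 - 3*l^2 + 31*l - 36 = -15*l^2 + 55*l - 50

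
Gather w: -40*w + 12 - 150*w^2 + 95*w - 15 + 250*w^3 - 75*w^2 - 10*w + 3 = 250*w^3 - 225*w^2 + 45*w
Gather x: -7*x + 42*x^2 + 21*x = 42*x^2 + 14*x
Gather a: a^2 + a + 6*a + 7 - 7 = a^2 + 7*a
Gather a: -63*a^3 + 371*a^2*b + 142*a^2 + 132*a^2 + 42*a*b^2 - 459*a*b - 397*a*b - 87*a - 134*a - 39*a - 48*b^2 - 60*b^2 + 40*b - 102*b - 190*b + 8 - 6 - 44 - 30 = -63*a^3 + a^2*(371*b + 274) + a*(42*b^2 - 856*b - 260) - 108*b^2 - 252*b - 72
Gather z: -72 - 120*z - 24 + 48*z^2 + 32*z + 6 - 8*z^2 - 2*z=40*z^2 - 90*z - 90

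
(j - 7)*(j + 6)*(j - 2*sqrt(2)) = j^3 - 2*sqrt(2)*j^2 - j^2 - 42*j + 2*sqrt(2)*j + 84*sqrt(2)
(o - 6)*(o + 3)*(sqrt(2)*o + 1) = sqrt(2)*o^3 - 3*sqrt(2)*o^2 + o^2 - 18*sqrt(2)*o - 3*o - 18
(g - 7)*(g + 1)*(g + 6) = g^3 - 43*g - 42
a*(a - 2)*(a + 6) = a^3 + 4*a^2 - 12*a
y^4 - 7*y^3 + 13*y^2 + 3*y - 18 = (y - 3)^2*(y - 2)*(y + 1)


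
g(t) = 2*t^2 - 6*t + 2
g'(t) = 4*t - 6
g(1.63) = -2.47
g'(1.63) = 0.52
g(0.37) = 0.05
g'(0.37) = -4.52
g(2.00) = -2.00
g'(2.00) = 2.00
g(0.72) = -1.28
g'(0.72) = -3.12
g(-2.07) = 22.99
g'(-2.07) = -14.28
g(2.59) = -0.12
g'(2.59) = 4.36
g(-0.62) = 6.49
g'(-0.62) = -8.48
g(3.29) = 3.91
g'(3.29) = 7.16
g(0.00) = 2.00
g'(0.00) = -6.00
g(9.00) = 110.00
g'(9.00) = 30.00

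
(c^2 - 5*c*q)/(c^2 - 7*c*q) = (c - 5*q)/(c - 7*q)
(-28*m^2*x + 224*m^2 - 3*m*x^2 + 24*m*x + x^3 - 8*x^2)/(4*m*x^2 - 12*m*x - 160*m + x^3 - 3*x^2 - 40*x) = (-7*m + x)/(x + 5)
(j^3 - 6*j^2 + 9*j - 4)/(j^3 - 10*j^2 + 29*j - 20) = (j - 1)/(j - 5)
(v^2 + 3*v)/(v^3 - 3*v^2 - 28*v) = (v + 3)/(v^2 - 3*v - 28)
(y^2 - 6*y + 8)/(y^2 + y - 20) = (y - 2)/(y + 5)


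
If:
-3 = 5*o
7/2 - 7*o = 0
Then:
No Solution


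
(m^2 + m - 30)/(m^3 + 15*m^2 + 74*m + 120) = (m - 5)/(m^2 + 9*m + 20)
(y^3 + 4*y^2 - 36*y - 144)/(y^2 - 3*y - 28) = (y^2 - 36)/(y - 7)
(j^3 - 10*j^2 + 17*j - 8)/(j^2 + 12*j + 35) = (j^3 - 10*j^2 + 17*j - 8)/(j^2 + 12*j + 35)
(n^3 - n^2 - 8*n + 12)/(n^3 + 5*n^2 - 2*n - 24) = (n - 2)/(n + 4)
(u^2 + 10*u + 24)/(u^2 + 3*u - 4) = (u + 6)/(u - 1)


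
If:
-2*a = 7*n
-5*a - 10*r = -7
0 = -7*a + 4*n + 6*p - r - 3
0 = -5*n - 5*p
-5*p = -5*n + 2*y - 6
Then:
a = -259/415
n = 74/415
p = -74/415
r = 84/83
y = 323/83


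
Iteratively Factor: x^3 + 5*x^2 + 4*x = (x)*(x^2 + 5*x + 4) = x*(x + 4)*(x + 1)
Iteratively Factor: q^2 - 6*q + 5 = (q - 5)*(q - 1)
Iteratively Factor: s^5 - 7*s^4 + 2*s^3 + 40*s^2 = (s)*(s^4 - 7*s^3 + 2*s^2 + 40*s) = s*(s - 4)*(s^3 - 3*s^2 - 10*s) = s*(s - 5)*(s - 4)*(s^2 + 2*s) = s^2*(s - 5)*(s - 4)*(s + 2)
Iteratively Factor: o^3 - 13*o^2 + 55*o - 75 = (o - 3)*(o^2 - 10*o + 25) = (o - 5)*(o - 3)*(o - 5)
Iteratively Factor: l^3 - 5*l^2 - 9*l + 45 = (l - 3)*(l^2 - 2*l - 15) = (l - 3)*(l + 3)*(l - 5)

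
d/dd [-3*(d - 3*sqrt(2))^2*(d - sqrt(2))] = -9*d^2 + 42*sqrt(2)*d - 90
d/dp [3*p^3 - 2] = 9*p^2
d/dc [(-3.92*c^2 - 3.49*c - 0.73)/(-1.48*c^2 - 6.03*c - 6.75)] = (18.4724*c^2 + 50.7592*c + 19.1556)/(2.1904*c^4 + 17.8488*c^3 + 56.3409*c^2 + 81.405*c + 45.5625)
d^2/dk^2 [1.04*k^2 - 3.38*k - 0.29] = 2.08000000000000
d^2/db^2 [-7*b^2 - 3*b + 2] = -14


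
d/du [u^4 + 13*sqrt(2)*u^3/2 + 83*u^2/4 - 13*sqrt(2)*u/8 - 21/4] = 4*u^3 + 39*sqrt(2)*u^2/2 + 83*u/2 - 13*sqrt(2)/8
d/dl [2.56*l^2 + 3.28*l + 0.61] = 5.12*l + 3.28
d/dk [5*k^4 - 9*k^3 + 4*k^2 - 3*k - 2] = 20*k^3 - 27*k^2 + 8*k - 3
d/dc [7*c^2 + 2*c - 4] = 14*c + 2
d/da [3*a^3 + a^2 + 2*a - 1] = 9*a^2 + 2*a + 2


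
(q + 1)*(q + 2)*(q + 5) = q^3 + 8*q^2 + 17*q + 10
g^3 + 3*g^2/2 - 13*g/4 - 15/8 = (g - 3/2)*(g + 1/2)*(g + 5/2)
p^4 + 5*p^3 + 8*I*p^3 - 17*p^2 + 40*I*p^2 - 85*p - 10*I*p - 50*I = (p + 5)*(p + I)*(p + 2*I)*(p + 5*I)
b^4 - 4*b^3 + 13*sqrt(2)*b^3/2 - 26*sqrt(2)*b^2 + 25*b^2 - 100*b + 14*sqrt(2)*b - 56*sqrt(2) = (b - 4)*(b + sqrt(2))*(b + 2*sqrt(2))*(b + 7*sqrt(2)/2)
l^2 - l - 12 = (l - 4)*(l + 3)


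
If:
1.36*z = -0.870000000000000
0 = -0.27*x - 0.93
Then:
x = -3.44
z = -0.64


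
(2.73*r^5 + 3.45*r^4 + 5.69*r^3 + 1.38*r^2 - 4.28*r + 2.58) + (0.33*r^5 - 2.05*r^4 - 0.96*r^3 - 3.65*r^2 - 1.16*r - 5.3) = 3.06*r^5 + 1.4*r^4 + 4.73*r^3 - 2.27*r^2 - 5.44*r - 2.72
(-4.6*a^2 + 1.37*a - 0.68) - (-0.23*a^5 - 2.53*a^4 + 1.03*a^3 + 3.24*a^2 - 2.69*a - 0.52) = 0.23*a^5 + 2.53*a^4 - 1.03*a^3 - 7.84*a^2 + 4.06*a - 0.16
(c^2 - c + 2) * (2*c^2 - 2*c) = 2*c^4 - 4*c^3 + 6*c^2 - 4*c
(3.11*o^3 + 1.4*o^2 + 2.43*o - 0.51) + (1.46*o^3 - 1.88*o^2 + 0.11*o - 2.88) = 4.57*o^3 - 0.48*o^2 + 2.54*o - 3.39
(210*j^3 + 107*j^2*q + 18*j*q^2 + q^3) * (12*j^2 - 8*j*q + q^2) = 2520*j^5 - 396*j^4*q - 430*j^3*q^2 - 25*j^2*q^3 + 10*j*q^4 + q^5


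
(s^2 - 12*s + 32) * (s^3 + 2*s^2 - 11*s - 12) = s^5 - 10*s^4 - 3*s^3 + 184*s^2 - 208*s - 384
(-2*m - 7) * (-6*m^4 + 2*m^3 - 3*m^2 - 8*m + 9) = 12*m^5 + 38*m^4 - 8*m^3 + 37*m^2 + 38*m - 63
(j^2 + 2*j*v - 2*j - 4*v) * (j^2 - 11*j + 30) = j^4 + 2*j^3*v - 13*j^3 - 26*j^2*v + 52*j^2 + 104*j*v - 60*j - 120*v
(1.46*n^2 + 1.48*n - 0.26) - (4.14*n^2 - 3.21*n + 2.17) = -2.68*n^2 + 4.69*n - 2.43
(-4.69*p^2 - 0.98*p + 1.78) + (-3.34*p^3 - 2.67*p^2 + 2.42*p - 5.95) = -3.34*p^3 - 7.36*p^2 + 1.44*p - 4.17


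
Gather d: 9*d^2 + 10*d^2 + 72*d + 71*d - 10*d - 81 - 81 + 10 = 19*d^2 + 133*d - 152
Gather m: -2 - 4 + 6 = 0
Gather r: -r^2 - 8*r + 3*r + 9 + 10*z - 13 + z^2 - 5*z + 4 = -r^2 - 5*r + z^2 + 5*z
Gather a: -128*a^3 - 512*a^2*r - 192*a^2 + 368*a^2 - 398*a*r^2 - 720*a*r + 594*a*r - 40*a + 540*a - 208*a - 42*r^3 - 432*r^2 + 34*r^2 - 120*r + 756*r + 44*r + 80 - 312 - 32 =-128*a^3 + a^2*(176 - 512*r) + a*(-398*r^2 - 126*r + 292) - 42*r^3 - 398*r^2 + 680*r - 264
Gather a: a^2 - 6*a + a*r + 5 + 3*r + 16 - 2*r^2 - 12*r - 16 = a^2 + a*(r - 6) - 2*r^2 - 9*r + 5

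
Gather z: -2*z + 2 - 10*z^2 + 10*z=-10*z^2 + 8*z + 2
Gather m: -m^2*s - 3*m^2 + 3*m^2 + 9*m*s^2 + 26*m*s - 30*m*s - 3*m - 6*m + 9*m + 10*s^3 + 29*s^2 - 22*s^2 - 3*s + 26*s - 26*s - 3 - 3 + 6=-m^2*s + m*(9*s^2 - 4*s) + 10*s^3 + 7*s^2 - 3*s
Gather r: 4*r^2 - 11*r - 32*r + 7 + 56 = 4*r^2 - 43*r + 63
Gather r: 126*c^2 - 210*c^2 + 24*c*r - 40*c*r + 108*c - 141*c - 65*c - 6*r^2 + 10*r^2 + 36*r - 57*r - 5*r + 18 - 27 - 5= -84*c^2 - 98*c + 4*r^2 + r*(-16*c - 26) - 14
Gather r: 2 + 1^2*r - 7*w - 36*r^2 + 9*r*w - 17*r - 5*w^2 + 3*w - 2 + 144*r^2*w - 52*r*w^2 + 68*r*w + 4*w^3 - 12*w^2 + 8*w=r^2*(144*w - 36) + r*(-52*w^2 + 77*w - 16) + 4*w^3 - 17*w^2 + 4*w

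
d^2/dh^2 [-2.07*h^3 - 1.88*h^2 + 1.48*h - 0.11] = -12.42*h - 3.76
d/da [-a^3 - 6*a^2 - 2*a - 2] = -3*a^2 - 12*a - 2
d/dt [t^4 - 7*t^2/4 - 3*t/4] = 4*t^3 - 7*t/2 - 3/4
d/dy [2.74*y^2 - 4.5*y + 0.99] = 5.48*y - 4.5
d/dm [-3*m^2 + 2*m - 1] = 2 - 6*m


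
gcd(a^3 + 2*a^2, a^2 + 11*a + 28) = 1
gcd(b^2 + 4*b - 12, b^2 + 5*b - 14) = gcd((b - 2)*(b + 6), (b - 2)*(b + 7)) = b - 2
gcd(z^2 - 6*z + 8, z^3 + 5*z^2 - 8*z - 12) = z - 2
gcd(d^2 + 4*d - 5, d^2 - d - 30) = d + 5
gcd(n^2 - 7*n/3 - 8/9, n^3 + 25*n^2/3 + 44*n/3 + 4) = n + 1/3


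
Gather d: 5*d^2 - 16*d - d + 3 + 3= 5*d^2 - 17*d + 6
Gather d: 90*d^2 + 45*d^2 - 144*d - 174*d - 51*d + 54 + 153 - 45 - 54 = 135*d^2 - 369*d + 108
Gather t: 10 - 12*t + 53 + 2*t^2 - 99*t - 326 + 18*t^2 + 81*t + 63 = 20*t^2 - 30*t - 200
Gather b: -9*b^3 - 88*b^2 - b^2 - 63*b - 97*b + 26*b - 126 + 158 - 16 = -9*b^3 - 89*b^2 - 134*b + 16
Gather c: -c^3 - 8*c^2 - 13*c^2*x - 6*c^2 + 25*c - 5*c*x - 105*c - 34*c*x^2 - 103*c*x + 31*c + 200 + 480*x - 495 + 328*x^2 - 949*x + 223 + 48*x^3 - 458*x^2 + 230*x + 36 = -c^3 + c^2*(-13*x - 14) + c*(-34*x^2 - 108*x - 49) + 48*x^3 - 130*x^2 - 239*x - 36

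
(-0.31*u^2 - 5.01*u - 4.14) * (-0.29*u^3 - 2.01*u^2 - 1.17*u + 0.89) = 0.0899*u^5 + 2.076*u^4 + 11.6334*u^3 + 13.9072*u^2 + 0.384899999999999*u - 3.6846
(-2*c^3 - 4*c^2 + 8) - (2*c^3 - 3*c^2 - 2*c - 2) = -4*c^3 - c^2 + 2*c + 10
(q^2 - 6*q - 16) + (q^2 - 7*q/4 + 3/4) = 2*q^2 - 31*q/4 - 61/4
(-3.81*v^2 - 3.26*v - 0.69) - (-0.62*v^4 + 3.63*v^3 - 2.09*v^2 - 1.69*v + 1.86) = 0.62*v^4 - 3.63*v^3 - 1.72*v^2 - 1.57*v - 2.55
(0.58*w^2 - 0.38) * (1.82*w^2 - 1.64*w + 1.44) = 1.0556*w^4 - 0.9512*w^3 + 0.1436*w^2 + 0.6232*w - 0.5472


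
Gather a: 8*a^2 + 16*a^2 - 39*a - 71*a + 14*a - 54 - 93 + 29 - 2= 24*a^2 - 96*a - 120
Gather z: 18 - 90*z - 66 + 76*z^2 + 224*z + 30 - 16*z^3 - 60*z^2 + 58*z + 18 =-16*z^3 + 16*z^2 + 192*z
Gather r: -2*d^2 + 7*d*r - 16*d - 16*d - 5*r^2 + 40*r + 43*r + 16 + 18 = -2*d^2 - 32*d - 5*r^2 + r*(7*d + 83) + 34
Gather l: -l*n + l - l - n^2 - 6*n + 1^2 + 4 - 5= -l*n - n^2 - 6*n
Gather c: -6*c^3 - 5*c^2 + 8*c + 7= -6*c^3 - 5*c^2 + 8*c + 7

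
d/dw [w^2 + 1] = 2*w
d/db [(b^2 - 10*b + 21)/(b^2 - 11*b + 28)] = -1/(b^2 - 8*b + 16)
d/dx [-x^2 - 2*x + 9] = -2*x - 2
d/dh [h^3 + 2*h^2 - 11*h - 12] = 3*h^2 + 4*h - 11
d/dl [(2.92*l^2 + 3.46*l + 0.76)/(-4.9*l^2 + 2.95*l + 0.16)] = (25.568*l^2 + 8.3824*l - 1.6884)/(24.01*l^4 - 28.91*l^3 + 7.1345*l^2 + 0.944*l + 0.0256)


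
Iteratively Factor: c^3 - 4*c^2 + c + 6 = (c - 2)*(c^2 - 2*c - 3) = (c - 2)*(c + 1)*(c - 3)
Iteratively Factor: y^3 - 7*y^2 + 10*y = (y)*(y^2 - 7*y + 10) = y*(y - 5)*(y - 2)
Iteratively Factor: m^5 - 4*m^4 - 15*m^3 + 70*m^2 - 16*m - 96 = (m - 3)*(m^4 - m^3 - 18*m^2 + 16*m + 32) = (m - 4)*(m - 3)*(m^3 + 3*m^2 - 6*m - 8) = (m - 4)*(m - 3)*(m - 2)*(m^2 + 5*m + 4) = (m - 4)*(m - 3)*(m - 2)*(m + 4)*(m + 1)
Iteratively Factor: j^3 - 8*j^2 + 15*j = (j - 3)*(j^2 - 5*j) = (j - 5)*(j - 3)*(j)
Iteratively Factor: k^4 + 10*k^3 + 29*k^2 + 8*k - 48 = (k + 4)*(k^3 + 6*k^2 + 5*k - 12) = (k + 3)*(k + 4)*(k^2 + 3*k - 4) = (k + 3)*(k + 4)^2*(k - 1)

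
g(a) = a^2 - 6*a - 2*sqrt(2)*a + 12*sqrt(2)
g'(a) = 2*a - 6 - 2*sqrt(2)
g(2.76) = 0.22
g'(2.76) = -3.31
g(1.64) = 5.18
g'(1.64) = -5.55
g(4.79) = -2.37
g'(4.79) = 0.75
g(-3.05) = 53.20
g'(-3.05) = -14.93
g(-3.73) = 63.81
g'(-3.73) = -16.29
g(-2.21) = 41.37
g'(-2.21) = -13.25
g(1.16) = 8.08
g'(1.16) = -6.51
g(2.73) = 0.32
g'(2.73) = -3.37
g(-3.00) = 52.46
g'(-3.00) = -14.83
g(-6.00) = 105.94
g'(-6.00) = -20.83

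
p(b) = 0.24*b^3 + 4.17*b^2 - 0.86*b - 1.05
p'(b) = 0.72*b^2 + 8.34*b - 0.86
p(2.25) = 20.86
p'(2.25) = 21.55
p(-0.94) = 3.24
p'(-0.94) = -8.06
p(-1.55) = 9.41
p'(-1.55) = -12.06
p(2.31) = 22.17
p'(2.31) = 22.25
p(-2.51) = 23.58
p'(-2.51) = -17.26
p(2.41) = 24.46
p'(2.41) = 23.42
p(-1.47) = 8.46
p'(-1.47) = -11.56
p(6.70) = 252.56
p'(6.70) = 87.34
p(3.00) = 40.38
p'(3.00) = 30.64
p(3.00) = 40.38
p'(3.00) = 30.64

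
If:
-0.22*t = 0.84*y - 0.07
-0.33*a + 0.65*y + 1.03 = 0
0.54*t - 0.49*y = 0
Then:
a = 3.25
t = 0.06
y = 0.07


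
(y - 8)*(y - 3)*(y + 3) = y^3 - 8*y^2 - 9*y + 72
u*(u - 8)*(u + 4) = u^3 - 4*u^2 - 32*u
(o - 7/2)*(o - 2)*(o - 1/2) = o^3 - 6*o^2 + 39*o/4 - 7/2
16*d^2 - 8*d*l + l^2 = (-4*d + l)^2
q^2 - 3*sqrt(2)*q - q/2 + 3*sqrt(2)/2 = (q - 1/2)*(q - 3*sqrt(2))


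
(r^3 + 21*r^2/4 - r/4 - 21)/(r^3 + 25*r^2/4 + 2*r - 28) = (r + 3)/(r + 4)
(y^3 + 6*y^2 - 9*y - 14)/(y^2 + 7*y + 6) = (y^2 + 5*y - 14)/(y + 6)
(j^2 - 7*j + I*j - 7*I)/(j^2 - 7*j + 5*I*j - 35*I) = (j + I)/(j + 5*I)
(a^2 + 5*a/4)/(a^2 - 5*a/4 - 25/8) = 2*a/(2*a - 5)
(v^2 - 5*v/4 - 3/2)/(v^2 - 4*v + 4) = (v + 3/4)/(v - 2)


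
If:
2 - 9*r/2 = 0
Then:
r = 4/9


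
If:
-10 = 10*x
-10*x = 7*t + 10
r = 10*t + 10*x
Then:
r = -10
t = 0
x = -1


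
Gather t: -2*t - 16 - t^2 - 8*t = -t^2 - 10*t - 16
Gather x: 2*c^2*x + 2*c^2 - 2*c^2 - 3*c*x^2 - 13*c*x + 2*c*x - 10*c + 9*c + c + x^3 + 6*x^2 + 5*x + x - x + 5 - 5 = x^3 + x^2*(6 - 3*c) + x*(2*c^2 - 11*c + 5)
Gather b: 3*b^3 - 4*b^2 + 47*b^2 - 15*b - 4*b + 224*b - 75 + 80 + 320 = 3*b^3 + 43*b^2 + 205*b + 325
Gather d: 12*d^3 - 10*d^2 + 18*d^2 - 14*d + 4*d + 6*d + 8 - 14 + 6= 12*d^3 + 8*d^2 - 4*d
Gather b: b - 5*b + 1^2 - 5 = -4*b - 4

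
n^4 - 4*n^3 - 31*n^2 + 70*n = n*(n - 7)*(n - 2)*(n + 5)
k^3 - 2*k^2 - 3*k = k*(k - 3)*(k + 1)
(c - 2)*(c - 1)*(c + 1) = c^3 - 2*c^2 - c + 2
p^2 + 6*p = p*(p + 6)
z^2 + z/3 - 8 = (z - 8/3)*(z + 3)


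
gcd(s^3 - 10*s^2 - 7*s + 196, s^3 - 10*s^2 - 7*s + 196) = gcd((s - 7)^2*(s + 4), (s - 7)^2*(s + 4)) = s^3 - 10*s^2 - 7*s + 196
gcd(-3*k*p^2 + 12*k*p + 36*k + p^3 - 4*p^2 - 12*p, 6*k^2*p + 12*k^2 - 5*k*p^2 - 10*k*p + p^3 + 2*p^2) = -3*k*p - 6*k + p^2 + 2*p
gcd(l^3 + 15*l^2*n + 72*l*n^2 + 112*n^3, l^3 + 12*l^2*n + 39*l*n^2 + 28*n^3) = l^2 + 11*l*n + 28*n^2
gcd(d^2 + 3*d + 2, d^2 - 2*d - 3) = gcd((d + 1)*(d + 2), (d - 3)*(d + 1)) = d + 1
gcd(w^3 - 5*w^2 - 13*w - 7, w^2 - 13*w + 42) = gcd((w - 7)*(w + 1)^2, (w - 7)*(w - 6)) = w - 7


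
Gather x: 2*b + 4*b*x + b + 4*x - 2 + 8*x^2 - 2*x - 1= 3*b + 8*x^2 + x*(4*b + 2) - 3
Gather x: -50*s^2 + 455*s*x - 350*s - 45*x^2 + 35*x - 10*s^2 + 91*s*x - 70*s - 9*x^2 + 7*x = -60*s^2 - 420*s - 54*x^2 + x*(546*s + 42)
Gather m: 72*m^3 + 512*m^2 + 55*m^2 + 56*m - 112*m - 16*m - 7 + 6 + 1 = 72*m^3 + 567*m^2 - 72*m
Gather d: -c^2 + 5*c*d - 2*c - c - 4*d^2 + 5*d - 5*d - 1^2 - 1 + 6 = -c^2 + 5*c*d - 3*c - 4*d^2 + 4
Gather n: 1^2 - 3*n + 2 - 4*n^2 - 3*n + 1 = -4*n^2 - 6*n + 4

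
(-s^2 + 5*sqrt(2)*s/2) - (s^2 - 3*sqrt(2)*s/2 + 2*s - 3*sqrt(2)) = -2*s^2 - 2*s + 4*sqrt(2)*s + 3*sqrt(2)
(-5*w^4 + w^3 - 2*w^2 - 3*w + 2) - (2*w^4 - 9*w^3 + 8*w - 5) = -7*w^4 + 10*w^3 - 2*w^2 - 11*w + 7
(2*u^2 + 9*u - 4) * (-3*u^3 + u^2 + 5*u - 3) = -6*u^5 - 25*u^4 + 31*u^3 + 35*u^2 - 47*u + 12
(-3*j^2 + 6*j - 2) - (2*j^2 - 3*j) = -5*j^2 + 9*j - 2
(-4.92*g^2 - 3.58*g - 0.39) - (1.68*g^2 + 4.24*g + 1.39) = -6.6*g^2 - 7.82*g - 1.78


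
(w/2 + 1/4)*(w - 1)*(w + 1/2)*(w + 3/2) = w^4/2 + 3*w^3/4 - 3*w^2/8 - 11*w/16 - 3/16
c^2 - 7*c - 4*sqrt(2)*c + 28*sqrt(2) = (c - 7)*(c - 4*sqrt(2))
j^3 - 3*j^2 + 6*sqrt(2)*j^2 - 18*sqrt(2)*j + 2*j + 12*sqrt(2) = (j - 2)*(j - 1)*(j + 6*sqrt(2))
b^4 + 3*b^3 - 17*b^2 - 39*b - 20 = (b - 4)*(b + 1)^2*(b + 5)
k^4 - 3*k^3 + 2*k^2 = k^2*(k - 2)*(k - 1)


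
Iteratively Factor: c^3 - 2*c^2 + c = (c)*(c^2 - 2*c + 1) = c*(c - 1)*(c - 1)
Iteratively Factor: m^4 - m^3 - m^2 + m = (m - 1)*(m^3 - m) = (m - 1)^2*(m^2 + m) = m*(m - 1)^2*(m + 1)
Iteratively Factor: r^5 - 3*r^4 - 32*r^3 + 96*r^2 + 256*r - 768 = (r + 4)*(r^4 - 7*r^3 - 4*r^2 + 112*r - 192) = (r - 3)*(r + 4)*(r^3 - 4*r^2 - 16*r + 64) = (r - 3)*(r + 4)^2*(r^2 - 8*r + 16) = (r - 4)*(r - 3)*(r + 4)^2*(r - 4)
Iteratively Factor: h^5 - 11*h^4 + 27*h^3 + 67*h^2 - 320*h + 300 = (h - 2)*(h^4 - 9*h^3 + 9*h^2 + 85*h - 150) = (h - 5)*(h - 2)*(h^3 - 4*h^2 - 11*h + 30) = (h - 5)^2*(h - 2)*(h^2 + h - 6) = (h - 5)^2*(h - 2)^2*(h + 3)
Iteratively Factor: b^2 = (b)*(b)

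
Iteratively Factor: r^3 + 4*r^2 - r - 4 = (r - 1)*(r^2 + 5*r + 4) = (r - 1)*(r + 4)*(r + 1)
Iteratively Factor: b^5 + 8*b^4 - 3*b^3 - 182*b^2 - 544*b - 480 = (b + 4)*(b^4 + 4*b^3 - 19*b^2 - 106*b - 120) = (b + 2)*(b + 4)*(b^3 + 2*b^2 - 23*b - 60) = (b + 2)*(b + 3)*(b + 4)*(b^2 - b - 20) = (b - 5)*(b + 2)*(b + 3)*(b + 4)*(b + 4)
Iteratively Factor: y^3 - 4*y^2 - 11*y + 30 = (y + 3)*(y^2 - 7*y + 10) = (y - 2)*(y + 3)*(y - 5)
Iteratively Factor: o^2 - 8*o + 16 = (o - 4)*(o - 4)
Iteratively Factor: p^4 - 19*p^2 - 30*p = (p + 2)*(p^3 - 2*p^2 - 15*p) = p*(p + 2)*(p^2 - 2*p - 15) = p*(p + 2)*(p + 3)*(p - 5)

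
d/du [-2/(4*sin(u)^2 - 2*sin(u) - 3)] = 4*(4*sin(u) - 1)*cos(u)/(-4*sin(u)^2 + 2*sin(u) + 3)^2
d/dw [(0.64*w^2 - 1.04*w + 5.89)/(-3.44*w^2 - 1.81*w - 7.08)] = (-4.736*w^2 + 31.4608*w + 18.0241)/(11.8336*w^4 + 12.4528*w^3 + 51.9865*w^2 + 25.6296*w + 50.1264)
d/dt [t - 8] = 1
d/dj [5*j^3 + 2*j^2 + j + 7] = 15*j^2 + 4*j + 1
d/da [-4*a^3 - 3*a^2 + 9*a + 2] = -12*a^2 - 6*a + 9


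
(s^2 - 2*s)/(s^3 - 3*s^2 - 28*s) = (2 - s)/(-s^2 + 3*s + 28)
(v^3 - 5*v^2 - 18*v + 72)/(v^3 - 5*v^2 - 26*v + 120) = (v^2 + v - 12)/(v^2 + v - 20)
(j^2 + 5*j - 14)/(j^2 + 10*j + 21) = (j - 2)/(j + 3)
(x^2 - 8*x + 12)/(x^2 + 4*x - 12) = (x - 6)/(x + 6)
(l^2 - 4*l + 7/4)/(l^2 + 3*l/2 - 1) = (l - 7/2)/(l + 2)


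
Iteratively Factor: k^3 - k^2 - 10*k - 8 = (k + 2)*(k^2 - 3*k - 4) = (k - 4)*(k + 2)*(k + 1)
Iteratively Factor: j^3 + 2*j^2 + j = (j)*(j^2 + 2*j + 1) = j*(j + 1)*(j + 1)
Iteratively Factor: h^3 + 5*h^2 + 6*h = (h + 2)*(h^2 + 3*h) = h*(h + 2)*(h + 3)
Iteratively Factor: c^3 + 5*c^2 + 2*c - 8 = (c + 2)*(c^2 + 3*c - 4) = (c + 2)*(c + 4)*(c - 1)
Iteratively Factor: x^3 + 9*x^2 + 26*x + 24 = (x + 4)*(x^2 + 5*x + 6) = (x + 3)*(x + 4)*(x + 2)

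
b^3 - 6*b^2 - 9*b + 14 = (b - 7)*(b - 1)*(b + 2)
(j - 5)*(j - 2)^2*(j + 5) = j^4 - 4*j^3 - 21*j^2 + 100*j - 100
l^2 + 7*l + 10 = (l + 2)*(l + 5)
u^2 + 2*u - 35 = (u - 5)*(u + 7)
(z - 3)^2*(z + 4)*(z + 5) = z^4 + 3*z^3 - 25*z^2 - 39*z + 180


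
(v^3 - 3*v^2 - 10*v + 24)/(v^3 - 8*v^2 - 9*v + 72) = (v^2 - 6*v + 8)/(v^2 - 11*v + 24)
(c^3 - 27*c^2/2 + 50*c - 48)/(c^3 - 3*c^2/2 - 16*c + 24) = (c - 8)/(c + 4)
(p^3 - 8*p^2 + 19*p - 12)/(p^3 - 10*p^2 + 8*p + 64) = (p^2 - 4*p + 3)/(p^2 - 6*p - 16)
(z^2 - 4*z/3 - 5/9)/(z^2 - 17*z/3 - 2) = (z - 5/3)/(z - 6)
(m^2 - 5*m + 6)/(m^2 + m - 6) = (m - 3)/(m + 3)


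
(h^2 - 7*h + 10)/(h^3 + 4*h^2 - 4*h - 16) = (h - 5)/(h^2 + 6*h + 8)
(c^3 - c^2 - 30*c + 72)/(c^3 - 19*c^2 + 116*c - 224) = (c^2 + 3*c - 18)/(c^2 - 15*c + 56)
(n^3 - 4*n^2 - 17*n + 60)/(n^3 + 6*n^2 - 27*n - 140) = (n - 3)/(n + 7)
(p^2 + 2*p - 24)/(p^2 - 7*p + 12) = (p + 6)/(p - 3)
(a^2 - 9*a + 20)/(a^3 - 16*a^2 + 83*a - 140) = 1/(a - 7)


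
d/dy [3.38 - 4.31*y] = -4.31000000000000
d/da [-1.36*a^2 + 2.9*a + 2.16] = 2.9 - 2.72*a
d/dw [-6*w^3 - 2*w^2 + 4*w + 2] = -18*w^2 - 4*w + 4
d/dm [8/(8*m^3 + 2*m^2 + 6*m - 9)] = 16*(-12*m^2 - 2*m - 3)/(8*m^3 + 2*m^2 + 6*m - 9)^2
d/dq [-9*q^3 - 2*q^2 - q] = -27*q^2 - 4*q - 1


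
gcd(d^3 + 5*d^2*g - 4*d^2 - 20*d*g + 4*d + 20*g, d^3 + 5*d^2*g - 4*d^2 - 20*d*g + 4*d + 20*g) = d^3 + 5*d^2*g - 4*d^2 - 20*d*g + 4*d + 20*g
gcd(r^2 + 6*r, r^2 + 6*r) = r^2 + 6*r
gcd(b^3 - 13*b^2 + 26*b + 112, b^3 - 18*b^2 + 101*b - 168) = b^2 - 15*b + 56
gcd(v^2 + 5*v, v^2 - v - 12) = 1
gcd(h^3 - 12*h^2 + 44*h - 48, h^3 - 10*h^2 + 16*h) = h - 2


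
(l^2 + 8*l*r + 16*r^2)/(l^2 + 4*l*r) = (l + 4*r)/l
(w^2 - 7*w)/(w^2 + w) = (w - 7)/(w + 1)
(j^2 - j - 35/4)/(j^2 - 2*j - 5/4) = (-4*j^2 + 4*j + 35)/(-4*j^2 + 8*j + 5)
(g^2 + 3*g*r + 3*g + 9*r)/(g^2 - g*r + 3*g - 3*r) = (-g - 3*r)/(-g + r)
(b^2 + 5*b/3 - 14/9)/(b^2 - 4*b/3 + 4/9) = (3*b + 7)/(3*b - 2)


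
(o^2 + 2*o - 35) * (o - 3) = o^3 - o^2 - 41*o + 105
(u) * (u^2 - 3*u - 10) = u^3 - 3*u^2 - 10*u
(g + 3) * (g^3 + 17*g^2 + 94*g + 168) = g^4 + 20*g^3 + 145*g^2 + 450*g + 504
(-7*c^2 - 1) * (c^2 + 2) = -7*c^4 - 15*c^2 - 2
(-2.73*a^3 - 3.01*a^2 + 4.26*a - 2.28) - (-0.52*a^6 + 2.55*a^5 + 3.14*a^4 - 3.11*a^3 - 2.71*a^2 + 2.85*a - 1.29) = 0.52*a^6 - 2.55*a^5 - 3.14*a^4 + 0.38*a^3 - 0.3*a^2 + 1.41*a - 0.99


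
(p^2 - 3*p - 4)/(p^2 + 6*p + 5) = (p - 4)/(p + 5)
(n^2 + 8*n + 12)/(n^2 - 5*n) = (n^2 + 8*n + 12)/(n*(n - 5))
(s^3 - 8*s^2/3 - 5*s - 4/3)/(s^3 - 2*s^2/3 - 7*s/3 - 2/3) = (s - 4)/(s - 2)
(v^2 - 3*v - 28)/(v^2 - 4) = (v^2 - 3*v - 28)/(v^2 - 4)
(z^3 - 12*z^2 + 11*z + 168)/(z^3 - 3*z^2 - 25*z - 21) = (z - 8)/(z + 1)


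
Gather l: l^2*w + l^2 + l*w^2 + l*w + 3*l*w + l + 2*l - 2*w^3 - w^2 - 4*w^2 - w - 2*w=l^2*(w + 1) + l*(w^2 + 4*w + 3) - 2*w^3 - 5*w^2 - 3*w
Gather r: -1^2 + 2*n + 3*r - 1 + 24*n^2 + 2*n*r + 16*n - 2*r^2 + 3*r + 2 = 24*n^2 + 18*n - 2*r^2 + r*(2*n + 6)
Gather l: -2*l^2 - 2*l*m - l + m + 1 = -2*l^2 + l*(-2*m - 1) + m + 1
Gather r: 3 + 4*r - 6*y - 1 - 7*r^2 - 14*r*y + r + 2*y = -7*r^2 + r*(5 - 14*y) - 4*y + 2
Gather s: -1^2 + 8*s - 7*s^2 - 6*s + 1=-7*s^2 + 2*s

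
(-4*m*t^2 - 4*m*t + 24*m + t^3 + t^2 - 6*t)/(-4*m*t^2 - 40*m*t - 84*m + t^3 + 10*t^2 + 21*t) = (t - 2)/(t + 7)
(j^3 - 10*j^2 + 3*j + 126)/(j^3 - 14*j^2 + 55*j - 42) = (j + 3)/(j - 1)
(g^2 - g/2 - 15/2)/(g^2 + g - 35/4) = 2*(2*g^2 - g - 15)/(4*g^2 + 4*g - 35)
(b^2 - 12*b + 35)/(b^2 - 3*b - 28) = (b - 5)/(b + 4)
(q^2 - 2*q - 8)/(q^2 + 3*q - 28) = (q + 2)/(q + 7)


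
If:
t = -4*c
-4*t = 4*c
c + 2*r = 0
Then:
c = 0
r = 0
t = 0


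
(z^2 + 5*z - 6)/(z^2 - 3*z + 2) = (z + 6)/(z - 2)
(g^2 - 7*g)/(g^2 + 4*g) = (g - 7)/(g + 4)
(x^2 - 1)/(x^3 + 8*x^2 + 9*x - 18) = (x + 1)/(x^2 + 9*x + 18)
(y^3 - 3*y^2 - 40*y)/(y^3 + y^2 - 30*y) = (y^2 - 3*y - 40)/(y^2 + y - 30)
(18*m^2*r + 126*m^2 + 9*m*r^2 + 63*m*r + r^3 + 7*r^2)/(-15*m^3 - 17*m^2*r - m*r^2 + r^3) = (6*m*r + 42*m + r^2 + 7*r)/(-5*m^2 - 4*m*r + r^2)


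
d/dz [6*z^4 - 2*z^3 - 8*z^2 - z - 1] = 24*z^3 - 6*z^2 - 16*z - 1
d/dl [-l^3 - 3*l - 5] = -3*l^2 - 3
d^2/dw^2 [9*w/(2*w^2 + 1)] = 36*w*(2*w^2 - 3)/(2*w^2 + 1)^3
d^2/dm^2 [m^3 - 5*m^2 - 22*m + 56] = 6*m - 10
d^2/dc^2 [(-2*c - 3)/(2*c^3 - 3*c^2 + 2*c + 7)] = 2*(-24*c^5 - 36*c^4 + 134*c^3 + 51*c^2 + 54*c - 47)/(8*c^9 - 36*c^8 + 78*c^7 - 15*c^6 - 174*c^5 + 321*c^4 + 50*c^3 - 357*c^2 + 294*c + 343)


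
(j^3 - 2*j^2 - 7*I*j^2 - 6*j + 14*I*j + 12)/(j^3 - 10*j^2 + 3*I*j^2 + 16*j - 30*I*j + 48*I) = (j^2 - 7*I*j - 6)/(j^2 + j*(-8 + 3*I) - 24*I)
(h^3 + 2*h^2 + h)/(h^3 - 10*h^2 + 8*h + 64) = h*(h^2 + 2*h + 1)/(h^3 - 10*h^2 + 8*h + 64)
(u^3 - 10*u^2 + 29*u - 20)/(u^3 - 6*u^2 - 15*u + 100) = (u^2 - 5*u + 4)/(u^2 - u - 20)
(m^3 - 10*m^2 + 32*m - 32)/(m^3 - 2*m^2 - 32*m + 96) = (m - 2)/(m + 6)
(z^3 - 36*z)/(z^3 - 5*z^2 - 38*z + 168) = z*(z - 6)/(z^2 - 11*z + 28)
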